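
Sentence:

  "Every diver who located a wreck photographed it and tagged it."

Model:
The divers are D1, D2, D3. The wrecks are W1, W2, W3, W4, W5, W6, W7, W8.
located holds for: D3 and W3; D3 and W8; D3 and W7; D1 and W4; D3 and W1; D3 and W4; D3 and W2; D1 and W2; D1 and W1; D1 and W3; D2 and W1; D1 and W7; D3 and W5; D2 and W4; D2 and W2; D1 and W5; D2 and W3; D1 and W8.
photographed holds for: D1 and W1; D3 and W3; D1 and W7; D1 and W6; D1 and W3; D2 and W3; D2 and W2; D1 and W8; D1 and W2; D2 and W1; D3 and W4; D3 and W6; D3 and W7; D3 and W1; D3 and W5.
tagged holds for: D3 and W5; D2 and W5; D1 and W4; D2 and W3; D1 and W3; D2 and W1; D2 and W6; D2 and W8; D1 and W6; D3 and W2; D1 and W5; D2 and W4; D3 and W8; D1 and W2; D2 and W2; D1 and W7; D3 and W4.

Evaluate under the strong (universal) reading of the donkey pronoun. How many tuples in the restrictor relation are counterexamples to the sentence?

"it" takes "a wreck" as antecedent — a donkey pronoun bound across the clause boundary.
Strong reading: for every (d,w) with located(d,w), photographed(d,w) ∧ tagged(d,w).
Restrictor pairs: (D1,W1) ✗  (D1,W2) ✓  (D1,W3) ✓  (D1,W4) ✗  (D1,W5) ✗  (D1,W7) ✓  (D1,W8) ✗  (D2,W1) ✓  (D2,W2) ✓  (D2,W3) ✓  (D2,W4) ✗  (D3,W1) ✗  (D3,W2) ✗  (D3,W3) ✗  (D3,W4) ✓  (D3,W5) ✓  (D3,W7) ✗  (D3,W8) ✗
Counterexamples (restrictor pairs failing the scope): 10.

10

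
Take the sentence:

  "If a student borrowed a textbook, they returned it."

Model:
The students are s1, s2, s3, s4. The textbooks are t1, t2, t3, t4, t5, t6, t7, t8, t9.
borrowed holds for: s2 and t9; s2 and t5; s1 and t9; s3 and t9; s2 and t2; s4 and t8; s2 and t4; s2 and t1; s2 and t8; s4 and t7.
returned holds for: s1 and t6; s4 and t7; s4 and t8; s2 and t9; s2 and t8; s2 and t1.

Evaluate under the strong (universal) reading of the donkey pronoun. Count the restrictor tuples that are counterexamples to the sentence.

5

"it" takes "a textbook" as antecedent — a donkey pronoun bound across the clause boundary.
Strong reading: for every (s,t) with borrowed(s,t), returned(s,t).
Restrictor pairs: (s1,t9) ✗  (s2,t1) ✓  (s2,t2) ✗  (s2,t4) ✗  (s2,t5) ✗  (s2,t8) ✓  (s2,t9) ✓  (s3,t9) ✗  (s4,t7) ✓  (s4,t8) ✓
Counterexamples (restrictor pairs failing the scope): 5.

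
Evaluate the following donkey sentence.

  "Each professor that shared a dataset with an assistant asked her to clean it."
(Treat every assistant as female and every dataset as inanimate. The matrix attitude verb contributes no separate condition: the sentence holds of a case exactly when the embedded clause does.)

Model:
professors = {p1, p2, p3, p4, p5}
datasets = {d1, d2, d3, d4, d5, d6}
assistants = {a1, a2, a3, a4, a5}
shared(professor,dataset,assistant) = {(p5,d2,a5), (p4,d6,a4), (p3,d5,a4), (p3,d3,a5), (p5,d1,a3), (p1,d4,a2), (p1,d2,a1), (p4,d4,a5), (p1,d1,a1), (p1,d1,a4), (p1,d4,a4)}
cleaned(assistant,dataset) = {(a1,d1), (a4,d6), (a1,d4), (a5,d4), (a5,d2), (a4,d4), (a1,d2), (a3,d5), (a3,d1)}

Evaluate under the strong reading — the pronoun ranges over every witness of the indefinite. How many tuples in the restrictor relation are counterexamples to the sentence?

4

"her" takes "an assistant" as antecedent and "it" takes "a dataset"; both are donkey pronouns co-varying with the restrictor.
Strong reading: for every (p,d,a) with shared(p,d,a), cleaned(a,d).
Restrictor triples: (p1,d1,a1)→cleaned(a1,d1) ✓  (p1,d1,a4)→cleaned(a4,d1) ✗  (p1,d2,a1)→cleaned(a1,d2) ✓  (p1,d4,a2)→cleaned(a2,d4) ✗  (p1,d4,a4)→cleaned(a4,d4) ✓  (p3,d3,a5)→cleaned(a5,d3) ✗  (p3,d5,a4)→cleaned(a4,d5) ✗  (p4,d4,a5)→cleaned(a5,d4) ✓  (p4,d6,a4)→cleaned(a4,d6) ✓  (p5,d1,a3)→cleaned(a3,d1) ✓  (p5,d2,a5)→cleaned(a5,d2) ✓
Counterexamples (restrictor triples failing the scope): 4.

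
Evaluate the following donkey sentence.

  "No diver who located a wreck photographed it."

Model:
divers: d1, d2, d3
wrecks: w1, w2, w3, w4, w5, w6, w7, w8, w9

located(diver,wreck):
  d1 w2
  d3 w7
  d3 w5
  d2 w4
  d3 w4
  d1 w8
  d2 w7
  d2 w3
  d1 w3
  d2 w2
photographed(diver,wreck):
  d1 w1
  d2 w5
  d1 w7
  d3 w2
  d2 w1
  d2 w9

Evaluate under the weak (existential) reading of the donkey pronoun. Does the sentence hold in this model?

True

"it" takes "a wreck" as antecedent — a donkey pronoun bound across the clause boundary.
Truth condition: for no (d,w) with located(d,w) does photographed(d,w) hold.
Restrictor pairs — does the scope hold? (d1,w2):fails  (d1,w3):fails  (d1,w8):fails  (d2,w2):fails  (d2,w3):fails  (d2,w4):fails  (d2,w7):fails  (d3,w4):fails  (d3,w5):fails  (d3,w7):fails
Scope holds for no restrictor pair, so the sentence is true.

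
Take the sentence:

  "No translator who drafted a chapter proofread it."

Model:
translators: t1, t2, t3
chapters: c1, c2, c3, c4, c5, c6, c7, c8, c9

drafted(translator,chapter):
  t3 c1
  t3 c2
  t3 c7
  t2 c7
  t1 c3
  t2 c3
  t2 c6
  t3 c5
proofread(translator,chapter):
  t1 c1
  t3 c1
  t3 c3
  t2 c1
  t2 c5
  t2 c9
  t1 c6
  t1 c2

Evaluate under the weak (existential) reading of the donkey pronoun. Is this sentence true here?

"it" takes "a chapter" as antecedent — a donkey pronoun bound across the clause boundary.
Truth condition: for no (t,c) with drafted(t,c) does proofread(t,c) hold.
Restrictor pairs — does the scope hold? (t1,c3):fails  (t2,c3):fails  (t2,c6):fails  (t2,c7):fails  (t3,c1):holds  (t3,c2):fails  (t3,c5):fails  (t3,c7):fails
Scope holds for 1 pair(s), so the sentence is false.

False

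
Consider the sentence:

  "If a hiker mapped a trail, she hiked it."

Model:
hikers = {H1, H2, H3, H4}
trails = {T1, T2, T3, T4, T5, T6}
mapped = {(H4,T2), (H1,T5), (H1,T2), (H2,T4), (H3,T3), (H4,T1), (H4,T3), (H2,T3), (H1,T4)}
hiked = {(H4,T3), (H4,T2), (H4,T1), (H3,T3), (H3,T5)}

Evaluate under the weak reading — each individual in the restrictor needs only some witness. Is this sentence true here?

"it" takes "a trail" as antecedent — a donkey pronoun bound across the clause boundary.
Weak reading: every hiker h with some mapped-trail has at least one mapped-trail t such that hiked(h,t).
Per hiker: H1:✗  H2:✗  H3:✓  H4:✓
H1 has no witness among its mapped-trails.

False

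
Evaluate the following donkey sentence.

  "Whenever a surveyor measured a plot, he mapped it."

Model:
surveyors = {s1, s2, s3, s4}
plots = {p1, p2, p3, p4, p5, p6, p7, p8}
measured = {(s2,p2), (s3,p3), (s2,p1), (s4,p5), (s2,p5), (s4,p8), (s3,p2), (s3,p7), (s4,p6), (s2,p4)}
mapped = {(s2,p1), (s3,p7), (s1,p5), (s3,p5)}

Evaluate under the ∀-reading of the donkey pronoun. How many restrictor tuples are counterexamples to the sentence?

"it" takes "a plot" as antecedent — a donkey pronoun bound across the clause boundary.
Strong reading: for every (s,p) with measured(s,p), mapped(s,p).
Restrictor pairs: (s2,p1) ✓  (s2,p2) ✗  (s2,p4) ✗  (s2,p5) ✗  (s3,p2) ✗  (s3,p3) ✗  (s3,p7) ✓  (s4,p5) ✗  (s4,p6) ✗  (s4,p8) ✗
Counterexamples (restrictor pairs failing the scope): 8.

8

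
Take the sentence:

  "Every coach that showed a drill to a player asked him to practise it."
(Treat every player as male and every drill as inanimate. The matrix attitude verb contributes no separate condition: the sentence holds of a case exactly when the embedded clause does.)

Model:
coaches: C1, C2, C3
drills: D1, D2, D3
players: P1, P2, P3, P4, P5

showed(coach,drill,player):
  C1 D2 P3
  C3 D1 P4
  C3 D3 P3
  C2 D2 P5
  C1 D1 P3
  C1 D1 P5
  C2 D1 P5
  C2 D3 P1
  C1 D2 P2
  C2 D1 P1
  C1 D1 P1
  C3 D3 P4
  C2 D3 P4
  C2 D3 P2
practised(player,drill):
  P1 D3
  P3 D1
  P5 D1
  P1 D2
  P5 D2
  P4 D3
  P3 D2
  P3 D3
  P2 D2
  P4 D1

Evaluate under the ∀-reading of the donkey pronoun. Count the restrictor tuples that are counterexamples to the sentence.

"him" takes "a player" as antecedent and "it" takes "a drill"; both are donkey pronouns co-varying with the restrictor.
Strong reading: for every (c,d,p) with showed(c,d,p), practised(p,d).
Restrictor triples: (C1,D1,P1)→practised(P1,D1) ✗  (C1,D1,P3)→practised(P3,D1) ✓  (C1,D1,P5)→practised(P5,D1) ✓  (C1,D2,P2)→practised(P2,D2) ✓  (C1,D2,P3)→practised(P3,D2) ✓  (C2,D1,P1)→practised(P1,D1) ✗  (C2,D1,P5)→practised(P5,D1) ✓  (C2,D2,P5)→practised(P5,D2) ✓  (C2,D3,P1)→practised(P1,D3) ✓  (C2,D3,P2)→practised(P2,D3) ✗  (C2,D3,P4)→practised(P4,D3) ✓  (C3,D1,P4)→practised(P4,D1) ✓  (C3,D3,P3)→practised(P3,D3) ✓  (C3,D3,P4)→practised(P4,D3) ✓
Counterexamples (restrictor triples failing the scope): 3.

3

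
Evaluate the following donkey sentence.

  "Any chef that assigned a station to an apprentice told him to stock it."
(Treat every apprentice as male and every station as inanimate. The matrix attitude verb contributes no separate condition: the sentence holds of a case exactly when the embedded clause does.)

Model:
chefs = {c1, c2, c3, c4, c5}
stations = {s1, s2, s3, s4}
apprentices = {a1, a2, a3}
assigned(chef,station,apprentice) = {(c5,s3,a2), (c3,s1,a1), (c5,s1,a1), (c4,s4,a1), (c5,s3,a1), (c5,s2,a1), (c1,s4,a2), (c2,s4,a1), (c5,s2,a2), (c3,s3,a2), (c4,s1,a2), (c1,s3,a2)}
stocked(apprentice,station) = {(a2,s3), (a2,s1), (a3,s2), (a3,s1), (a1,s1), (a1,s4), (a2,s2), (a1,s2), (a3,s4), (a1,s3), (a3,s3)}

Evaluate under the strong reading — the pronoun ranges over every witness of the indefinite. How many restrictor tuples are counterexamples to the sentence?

"him" takes "an apprentice" as antecedent and "it" takes "a station"; both are donkey pronouns co-varying with the restrictor.
Strong reading: for every (c,s,a) with assigned(c,s,a), stocked(a,s).
Restrictor triples: (c1,s3,a2)→stocked(a2,s3) ✓  (c1,s4,a2)→stocked(a2,s4) ✗  (c2,s4,a1)→stocked(a1,s4) ✓  (c3,s1,a1)→stocked(a1,s1) ✓  (c3,s3,a2)→stocked(a2,s3) ✓  (c4,s1,a2)→stocked(a2,s1) ✓  (c4,s4,a1)→stocked(a1,s4) ✓  (c5,s1,a1)→stocked(a1,s1) ✓  (c5,s2,a1)→stocked(a1,s2) ✓  (c5,s2,a2)→stocked(a2,s2) ✓  (c5,s3,a1)→stocked(a1,s3) ✓  (c5,s3,a2)→stocked(a2,s3) ✓
Counterexamples (restrictor triples failing the scope): 1.

1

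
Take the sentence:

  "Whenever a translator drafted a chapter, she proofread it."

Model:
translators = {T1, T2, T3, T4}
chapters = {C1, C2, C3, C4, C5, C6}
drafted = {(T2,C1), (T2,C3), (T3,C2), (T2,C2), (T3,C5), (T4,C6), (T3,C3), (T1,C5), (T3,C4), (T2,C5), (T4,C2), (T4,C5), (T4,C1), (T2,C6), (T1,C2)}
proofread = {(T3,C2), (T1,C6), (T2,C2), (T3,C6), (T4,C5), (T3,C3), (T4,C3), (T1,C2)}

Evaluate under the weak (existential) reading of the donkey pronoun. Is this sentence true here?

True

"it" takes "a chapter" as antecedent — a donkey pronoun bound across the clause boundary.
Weak reading: every translator t with some drafted-chapter has at least one drafted-chapter c such that proofread(t,c).
Per translator: T1:✓  T2:✓  T3:✓  T4:✓
Every translator in the restrictor has a witness.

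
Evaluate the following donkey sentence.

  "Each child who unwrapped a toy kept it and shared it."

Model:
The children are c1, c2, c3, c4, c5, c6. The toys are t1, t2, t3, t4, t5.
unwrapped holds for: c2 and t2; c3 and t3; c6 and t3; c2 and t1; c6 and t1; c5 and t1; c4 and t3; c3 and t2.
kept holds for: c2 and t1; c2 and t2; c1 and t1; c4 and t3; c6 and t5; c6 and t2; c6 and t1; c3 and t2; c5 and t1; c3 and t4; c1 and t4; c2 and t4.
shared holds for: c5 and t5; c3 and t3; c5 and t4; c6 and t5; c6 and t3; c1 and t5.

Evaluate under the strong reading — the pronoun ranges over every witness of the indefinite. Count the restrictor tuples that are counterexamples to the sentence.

8

"it" takes "a toy" as antecedent — a donkey pronoun bound across the clause boundary.
Strong reading: for every (c,t) with unwrapped(c,t), kept(c,t) ∧ shared(c,t).
Restrictor pairs: (c2,t1) ✗  (c2,t2) ✗  (c3,t2) ✗  (c3,t3) ✗  (c4,t3) ✗  (c5,t1) ✗  (c6,t1) ✗  (c6,t3) ✗
Counterexamples (restrictor pairs failing the scope): 8.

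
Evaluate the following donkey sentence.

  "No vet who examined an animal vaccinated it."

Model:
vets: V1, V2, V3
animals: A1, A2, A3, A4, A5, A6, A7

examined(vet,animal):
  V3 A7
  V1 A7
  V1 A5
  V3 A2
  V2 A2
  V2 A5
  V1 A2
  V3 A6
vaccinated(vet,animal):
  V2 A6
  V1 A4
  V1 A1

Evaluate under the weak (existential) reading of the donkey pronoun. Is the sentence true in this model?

True

"it" takes "an animal" as antecedent — a donkey pronoun bound across the clause boundary.
Truth condition: for no (v,a) with examined(v,a) does vaccinated(v,a) hold.
Restrictor pairs — does the scope hold? (V1,A2):fails  (V1,A5):fails  (V1,A7):fails  (V2,A2):fails  (V2,A5):fails  (V3,A2):fails  (V3,A6):fails  (V3,A7):fails
Scope holds for no restrictor pair, so the sentence is true.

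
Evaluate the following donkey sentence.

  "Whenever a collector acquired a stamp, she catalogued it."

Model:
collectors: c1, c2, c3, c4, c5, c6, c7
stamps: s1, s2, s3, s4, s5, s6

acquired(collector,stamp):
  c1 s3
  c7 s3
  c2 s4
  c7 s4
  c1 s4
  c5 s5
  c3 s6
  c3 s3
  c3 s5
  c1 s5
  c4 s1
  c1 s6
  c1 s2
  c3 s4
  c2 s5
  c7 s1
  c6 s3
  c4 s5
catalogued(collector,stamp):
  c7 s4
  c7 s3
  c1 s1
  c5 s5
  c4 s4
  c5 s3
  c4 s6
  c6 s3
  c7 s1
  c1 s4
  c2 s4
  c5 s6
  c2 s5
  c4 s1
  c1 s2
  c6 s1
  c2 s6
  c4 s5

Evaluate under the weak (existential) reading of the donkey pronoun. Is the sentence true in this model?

"it" takes "a stamp" as antecedent — a donkey pronoun bound across the clause boundary.
Weak reading: every collector c with some acquired-stamp has at least one acquired-stamp s such that catalogued(c,s).
Per collector: c1:✓  c2:✓  c3:✗  c4:✓  c5:✓  c6:✓  c7:✓
c3 has no witness among its acquired-stamps.

False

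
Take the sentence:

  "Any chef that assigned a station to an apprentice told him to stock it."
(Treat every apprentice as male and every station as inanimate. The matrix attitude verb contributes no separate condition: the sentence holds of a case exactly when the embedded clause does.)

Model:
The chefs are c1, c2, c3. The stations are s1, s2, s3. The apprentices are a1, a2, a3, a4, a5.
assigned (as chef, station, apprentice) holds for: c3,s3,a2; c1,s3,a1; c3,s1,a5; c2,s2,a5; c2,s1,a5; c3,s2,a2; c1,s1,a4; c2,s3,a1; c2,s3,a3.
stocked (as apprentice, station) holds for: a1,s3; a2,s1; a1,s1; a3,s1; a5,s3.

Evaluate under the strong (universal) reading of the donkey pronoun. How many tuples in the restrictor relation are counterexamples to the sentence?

7

"him" takes "an apprentice" as antecedent and "it" takes "a station"; both are donkey pronouns co-varying with the restrictor.
Strong reading: for every (c,s,a) with assigned(c,s,a), stocked(a,s).
Restrictor triples: (c1,s1,a4)→stocked(a4,s1) ✗  (c1,s3,a1)→stocked(a1,s3) ✓  (c2,s1,a5)→stocked(a5,s1) ✗  (c2,s2,a5)→stocked(a5,s2) ✗  (c2,s3,a1)→stocked(a1,s3) ✓  (c2,s3,a3)→stocked(a3,s3) ✗  (c3,s1,a5)→stocked(a5,s1) ✗  (c3,s2,a2)→stocked(a2,s2) ✗  (c3,s3,a2)→stocked(a2,s3) ✗
Counterexamples (restrictor triples failing the scope): 7.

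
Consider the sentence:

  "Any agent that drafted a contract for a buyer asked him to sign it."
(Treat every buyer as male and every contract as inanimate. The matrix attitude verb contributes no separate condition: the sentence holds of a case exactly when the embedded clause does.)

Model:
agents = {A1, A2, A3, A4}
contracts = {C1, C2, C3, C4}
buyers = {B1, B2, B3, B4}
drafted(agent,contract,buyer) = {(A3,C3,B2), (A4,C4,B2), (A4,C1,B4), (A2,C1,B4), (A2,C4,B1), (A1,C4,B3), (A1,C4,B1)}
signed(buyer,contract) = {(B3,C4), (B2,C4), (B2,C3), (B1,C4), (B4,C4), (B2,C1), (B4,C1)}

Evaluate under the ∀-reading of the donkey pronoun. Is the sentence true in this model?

"him" takes "a buyer" as antecedent and "it" takes "a contract"; both are donkey pronouns co-varying with the restrictor.
Strong reading: for every (a,c,b) with drafted(a,c,b), signed(b,c).
Restrictor triples: (A1,C4,B1)→signed(B1,C4) ✓  (A1,C4,B3)→signed(B3,C4) ✓  (A2,C1,B4)→signed(B4,C1) ✓  (A2,C4,B1)→signed(B1,C4) ✓  (A3,C3,B2)→signed(B2,C3) ✓  (A4,C1,B4)→signed(B4,C1) ✓  (A4,C4,B2)→signed(B2,C4) ✓
Every restrictor triple satisfies the scope.

True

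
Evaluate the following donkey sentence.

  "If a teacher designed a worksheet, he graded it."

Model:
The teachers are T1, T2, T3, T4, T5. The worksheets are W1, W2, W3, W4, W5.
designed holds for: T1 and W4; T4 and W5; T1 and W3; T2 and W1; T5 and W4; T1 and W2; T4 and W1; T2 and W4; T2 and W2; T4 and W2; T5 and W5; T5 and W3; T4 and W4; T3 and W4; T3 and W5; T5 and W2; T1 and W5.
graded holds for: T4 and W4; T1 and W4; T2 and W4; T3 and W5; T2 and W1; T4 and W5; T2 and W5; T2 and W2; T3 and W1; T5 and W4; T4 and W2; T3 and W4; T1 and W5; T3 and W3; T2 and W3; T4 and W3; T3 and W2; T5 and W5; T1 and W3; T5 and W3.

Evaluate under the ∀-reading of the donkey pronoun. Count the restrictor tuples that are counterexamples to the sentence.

3

"it" takes "a worksheet" as antecedent — a donkey pronoun bound across the clause boundary.
Strong reading: for every (t,w) with designed(t,w), graded(t,w).
Restrictor pairs: (T1,W2) ✗  (T1,W3) ✓  (T1,W4) ✓  (T1,W5) ✓  (T2,W1) ✓  (T2,W2) ✓  (T2,W4) ✓  (T3,W4) ✓  (T3,W5) ✓  (T4,W1) ✗  (T4,W2) ✓  (T4,W4) ✓  (T4,W5) ✓  (T5,W2) ✗  (T5,W3) ✓  (T5,W4) ✓  (T5,W5) ✓
Counterexamples (restrictor pairs failing the scope): 3.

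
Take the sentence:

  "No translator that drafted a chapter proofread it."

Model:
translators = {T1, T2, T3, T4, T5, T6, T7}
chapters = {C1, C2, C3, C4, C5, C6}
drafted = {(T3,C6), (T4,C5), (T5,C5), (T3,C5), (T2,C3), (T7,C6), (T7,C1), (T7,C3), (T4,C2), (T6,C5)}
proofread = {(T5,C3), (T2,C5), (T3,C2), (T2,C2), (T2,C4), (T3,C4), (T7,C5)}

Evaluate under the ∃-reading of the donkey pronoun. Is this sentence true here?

"it" takes "a chapter" as antecedent — a donkey pronoun bound across the clause boundary.
Truth condition: for no (t,c) with drafted(t,c) does proofread(t,c) hold.
Restrictor pairs — does the scope hold? (T2,C3):fails  (T3,C5):fails  (T3,C6):fails  (T4,C2):fails  (T4,C5):fails  (T5,C5):fails  (T6,C5):fails  (T7,C1):fails  (T7,C3):fails  (T7,C6):fails
Scope holds for no restrictor pair, so the sentence is true.

True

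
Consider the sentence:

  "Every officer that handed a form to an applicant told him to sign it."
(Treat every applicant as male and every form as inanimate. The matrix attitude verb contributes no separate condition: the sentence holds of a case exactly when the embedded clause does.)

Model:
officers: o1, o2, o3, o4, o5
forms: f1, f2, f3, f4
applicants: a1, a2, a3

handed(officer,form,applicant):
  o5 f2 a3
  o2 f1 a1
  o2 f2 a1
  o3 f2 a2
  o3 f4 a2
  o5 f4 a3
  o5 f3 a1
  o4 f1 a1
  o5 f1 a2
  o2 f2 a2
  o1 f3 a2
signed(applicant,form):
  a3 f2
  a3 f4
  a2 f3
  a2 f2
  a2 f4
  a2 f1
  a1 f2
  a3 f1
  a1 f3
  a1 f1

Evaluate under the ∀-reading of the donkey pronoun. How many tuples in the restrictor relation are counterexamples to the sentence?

0

"him" takes "an applicant" as antecedent and "it" takes "a form"; both are donkey pronouns co-varying with the restrictor.
Strong reading: for every (o,f,a) with handed(o,f,a), signed(a,f).
Restrictor triples: (o1,f3,a2)→signed(a2,f3) ✓  (o2,f1,a1)→signed(a1,f1) ✓  (o2,f2,a1)→signed(a1,f2) ✓  (o2,f2,a2)→signed(a2,f2) ✓  (o3,f2,a2)→signed(a2,f2) ✓  (o3,f4,a2)→signed(a2,f4) ✓  (o4,f1,a1)→signed(a1,f1) ✓  (o5,f1,a2)→signed(a2,f1) ✓  (o5,f2,a3)→signed(a3,f2) ✓  (o5,f3,a1)→signed(a1,f3) ✓  (o5,f4,a3)→signed(a3,f4) ✓
Counterexamples (restrictor triples failing the scope): 0.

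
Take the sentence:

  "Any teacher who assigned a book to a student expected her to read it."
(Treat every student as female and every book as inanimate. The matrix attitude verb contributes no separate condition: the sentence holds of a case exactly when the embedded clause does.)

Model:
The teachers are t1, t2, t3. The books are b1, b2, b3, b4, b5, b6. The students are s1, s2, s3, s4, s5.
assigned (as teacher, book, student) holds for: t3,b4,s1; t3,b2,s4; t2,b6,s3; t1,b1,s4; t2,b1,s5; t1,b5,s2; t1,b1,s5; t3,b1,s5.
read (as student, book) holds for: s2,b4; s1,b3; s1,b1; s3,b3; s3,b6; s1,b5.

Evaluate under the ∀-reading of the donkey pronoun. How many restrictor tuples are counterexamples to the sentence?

7

"her" takes "a student" as antecedent and "it" takes "a book"; both are donkey pronouns co-varying with the restrictor.
Strong reading: for every (t,b,s) with assigned(t,b,s), read(s,b).
Restrictor triples: (t1,b1,s4)→read(s4,b1) ✗  (t1,b1,s5)→read(s5,b1) ✗  (t1,b5,s2)→read(s2,b5) ✗  (t2,b1,s5)→read(s5,b1) ✗  (t2,b6,s3)→read(s3,b6) ✓  (t3,b1,s5)→read(s5,b1) ✗  (t3,b2,s4)→read(s4,b2) ✗  (t3,b4,s1)→read(s1,b4) ✗
Counterexamples (restrictor triples failing the scope): 7.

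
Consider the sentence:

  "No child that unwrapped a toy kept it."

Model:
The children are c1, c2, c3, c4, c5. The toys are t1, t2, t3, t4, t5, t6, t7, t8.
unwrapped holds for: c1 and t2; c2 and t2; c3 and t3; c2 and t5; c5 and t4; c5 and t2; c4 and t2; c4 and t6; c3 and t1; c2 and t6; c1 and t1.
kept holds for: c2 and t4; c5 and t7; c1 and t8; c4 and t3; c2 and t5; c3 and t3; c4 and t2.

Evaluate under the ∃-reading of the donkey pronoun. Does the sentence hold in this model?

False

"it" takes "a toy" as antecedent — a donkey pronoun bound across the clause boundary.
Truth condition: for no (c,t) with unwrapped(c,t) does kept(c,t) hold.
Restrictor pairs — does the scope hold? (c1,t1):fails  (c1,t2):fails  (c2,t2):fails  (c2,t5):holds  (c2,t6):fails  (c3,t1):fails  (c3,t3):holds  (c4,t2):holds  (c4,t6):fails  (c5,t2):fails  (c5,t4):fails
Scope holds for 3 pair(s), so the sentence is false.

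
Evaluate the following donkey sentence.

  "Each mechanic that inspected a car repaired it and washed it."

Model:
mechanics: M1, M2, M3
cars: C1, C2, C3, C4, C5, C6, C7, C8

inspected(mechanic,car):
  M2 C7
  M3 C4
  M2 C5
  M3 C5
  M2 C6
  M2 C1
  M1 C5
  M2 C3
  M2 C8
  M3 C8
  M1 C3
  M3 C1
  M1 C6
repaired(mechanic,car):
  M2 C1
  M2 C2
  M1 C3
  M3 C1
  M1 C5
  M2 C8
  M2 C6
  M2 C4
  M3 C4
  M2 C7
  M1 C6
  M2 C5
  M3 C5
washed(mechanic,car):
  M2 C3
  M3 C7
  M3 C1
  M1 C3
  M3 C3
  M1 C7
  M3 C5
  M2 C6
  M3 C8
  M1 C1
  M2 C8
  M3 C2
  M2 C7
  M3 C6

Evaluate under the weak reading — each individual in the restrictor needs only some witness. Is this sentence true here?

"it" takes "a car" as antecedent — a donkey pronoun bound across the clause boundary.
Weak reading: every mechanic m with some inspected-car has at least one inspected-car c such that repaired(m,c) ∧ washed(m,c).
Per mechanic: M1:✓  M2:✓  M3:✓
Every mechanic in the restrictor has a witness.

True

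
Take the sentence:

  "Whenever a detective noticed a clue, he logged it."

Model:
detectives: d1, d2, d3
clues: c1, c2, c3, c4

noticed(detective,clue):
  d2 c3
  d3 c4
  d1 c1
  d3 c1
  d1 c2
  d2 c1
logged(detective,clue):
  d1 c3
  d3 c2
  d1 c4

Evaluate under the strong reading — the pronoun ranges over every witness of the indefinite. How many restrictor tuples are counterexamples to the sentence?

"it" takes "a clue" as antecedent — a donkey pronoun bound across the clause boundary.
Strong reading: for every (d,c) with noticed(d,c), logged(d,c).
Restrictor pairs: (d1,c1) ✗  (d1,c2) ✗  (d2,c1) ✗  (d2,c3) ✗  (d3,c1) ✗  (d3,c4) ✗
Counterexamples (restrictor pairs failing the scope): 6.

6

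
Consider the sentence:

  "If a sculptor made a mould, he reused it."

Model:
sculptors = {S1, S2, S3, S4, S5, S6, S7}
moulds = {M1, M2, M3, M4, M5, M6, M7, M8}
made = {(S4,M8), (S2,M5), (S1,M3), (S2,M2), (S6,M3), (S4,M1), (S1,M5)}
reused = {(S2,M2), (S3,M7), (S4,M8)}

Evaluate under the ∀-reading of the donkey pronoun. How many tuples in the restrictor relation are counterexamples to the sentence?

5

"it" takes "a mould" as antecedent — a donkey pronoun bound across the clause boundary.
Strong reading: for every (s,m) with made(s,m), reused(s,m).
Restrictor pairs: (S1,M3) ✗  (S1,M5) ✗  (S2,M2) ✓  (S2,M5) ✗  (S4,M1) ✗  (S4,M8) ✓  (S6,M3) ✗
Counterexamples (restrictor pairs failing the scope): 5.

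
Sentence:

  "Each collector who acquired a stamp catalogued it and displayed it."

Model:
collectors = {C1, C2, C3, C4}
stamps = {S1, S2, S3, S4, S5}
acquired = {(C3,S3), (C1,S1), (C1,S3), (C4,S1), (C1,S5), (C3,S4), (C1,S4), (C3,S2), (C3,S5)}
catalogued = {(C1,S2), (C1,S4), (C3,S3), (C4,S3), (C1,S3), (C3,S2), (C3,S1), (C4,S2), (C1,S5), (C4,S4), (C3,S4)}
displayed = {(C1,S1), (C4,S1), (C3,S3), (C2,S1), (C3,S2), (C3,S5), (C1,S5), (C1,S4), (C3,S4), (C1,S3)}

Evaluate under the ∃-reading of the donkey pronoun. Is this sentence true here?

False

"it" takes "a stamp" as antecedent — a donkey pronoun bound across the clause boundary.
Weak reading: every collector c with some acquired-stamp has at least one acquired-stamp s such that catalogued(c,s) ∧ displayed(c,s).
Per collector: C1:✓  C3:✓  C4:✗
C4 has no witness among its acquired-stamps.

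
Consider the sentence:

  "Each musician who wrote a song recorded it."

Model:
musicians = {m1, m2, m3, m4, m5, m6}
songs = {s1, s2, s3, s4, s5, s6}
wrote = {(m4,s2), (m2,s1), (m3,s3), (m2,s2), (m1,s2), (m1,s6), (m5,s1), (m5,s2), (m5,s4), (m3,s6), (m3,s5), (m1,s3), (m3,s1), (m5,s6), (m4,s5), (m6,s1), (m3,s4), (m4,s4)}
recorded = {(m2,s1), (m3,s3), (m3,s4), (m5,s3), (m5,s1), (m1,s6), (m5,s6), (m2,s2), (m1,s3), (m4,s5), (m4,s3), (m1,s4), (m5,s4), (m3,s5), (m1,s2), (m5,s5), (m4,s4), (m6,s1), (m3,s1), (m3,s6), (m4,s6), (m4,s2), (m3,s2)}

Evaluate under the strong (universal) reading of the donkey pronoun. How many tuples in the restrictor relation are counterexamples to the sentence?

"it" takes "a song" as antecedent — a donkey pronoun bound across the clause boundary.
Strong reading: for every (m,s) with wrote(m,s), recorded(m,s).
Restrictor pairs: (m1,s2) ✓  (m1,s3) ✓  (m1,s6) ✓  (m2,s1) ✓  (m2,s2) ✓  (m3,s1) ✓  (m3,s3) ✓  (m3,s4) ✓  (m3,s5) ✓  (m3,s6) ✓  (m4,s2) ✓  (m4,s4) ✓  (m4,s5) ✓  (m5,s1) ✓  (m5,s2) ✗  (m5,s4) ✓  (m5,s6) ✓  (m6,s1) ✓
Counterexamples (restrictor pairs failing the scope): 1.

1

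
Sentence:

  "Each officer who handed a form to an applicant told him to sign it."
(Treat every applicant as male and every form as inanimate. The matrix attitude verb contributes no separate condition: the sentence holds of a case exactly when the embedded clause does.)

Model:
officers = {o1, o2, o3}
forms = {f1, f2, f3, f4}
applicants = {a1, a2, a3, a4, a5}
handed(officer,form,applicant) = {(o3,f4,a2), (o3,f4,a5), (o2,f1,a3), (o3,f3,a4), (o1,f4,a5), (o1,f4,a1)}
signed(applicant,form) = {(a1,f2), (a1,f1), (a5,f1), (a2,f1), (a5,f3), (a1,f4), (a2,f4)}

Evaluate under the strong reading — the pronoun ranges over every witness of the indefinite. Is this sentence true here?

False

"him" takes "an applicant" as antecedent and "it" takes "a form"; both are donkey pronouns co-varying with the restrictor.
Strong reading: for every (o,f,a) with handed(o,f,a), signed(a,f).
Restrictor triples: (o1,f4,a1)→signed(a1,f4) ✓  (o1,f4,a5)→signed(a5,f4) ✗  (o2,f1,a3)→signed(a3,f1) ✗  (o3,f3,a4)→signed(a4,f3) ✗  (o3,f4,a2)→signed(a2,f4) ✓  (o3,f4,a5)→signed(a5,f4) ✗
Counterexample: (o1,f4,a5) — signed(a5,f4) does not hold.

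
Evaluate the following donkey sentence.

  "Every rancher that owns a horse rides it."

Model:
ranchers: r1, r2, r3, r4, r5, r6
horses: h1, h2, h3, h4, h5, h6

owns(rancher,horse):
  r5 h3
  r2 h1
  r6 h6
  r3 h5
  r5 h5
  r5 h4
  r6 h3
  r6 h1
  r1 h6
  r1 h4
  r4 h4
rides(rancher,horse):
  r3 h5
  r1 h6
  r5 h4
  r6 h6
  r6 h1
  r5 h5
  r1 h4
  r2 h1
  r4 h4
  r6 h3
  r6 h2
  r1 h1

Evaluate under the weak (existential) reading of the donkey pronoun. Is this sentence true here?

True

"it" takes "a horse" as antecedent — a donkey pronoun bound across the clause boundary.
Weak reading: every rancher r with some owns-horse has at least one owns-horse h such that rides(r,h).
Per rancher: r1:✓  r2:✓  r3:✓  r4:✓  r5:✓  r6:✓
Every rancher in the restrictor has a witness.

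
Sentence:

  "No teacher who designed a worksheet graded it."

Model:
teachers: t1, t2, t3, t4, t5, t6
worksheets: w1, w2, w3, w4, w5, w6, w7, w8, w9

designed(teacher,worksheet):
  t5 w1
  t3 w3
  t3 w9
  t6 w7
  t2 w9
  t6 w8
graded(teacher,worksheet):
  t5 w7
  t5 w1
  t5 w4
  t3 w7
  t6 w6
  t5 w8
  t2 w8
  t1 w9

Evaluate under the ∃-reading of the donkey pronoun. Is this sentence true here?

"it" takes "a worksheet" as antecedent — a donkey pronoun bound across the clause boundary.
Truth condition: for no (t,w) with designed(t,w) does graded(t,w) hold.
Restrictor pairs — does the scope hold? (t2,w9):fails  (t3,w3):fails  (t3,w9):fails  (t5,w1):holds  (t6,w7):fails  (t6,w8):fails
Scope holds for 1 pair(s), so the sentence is false.

False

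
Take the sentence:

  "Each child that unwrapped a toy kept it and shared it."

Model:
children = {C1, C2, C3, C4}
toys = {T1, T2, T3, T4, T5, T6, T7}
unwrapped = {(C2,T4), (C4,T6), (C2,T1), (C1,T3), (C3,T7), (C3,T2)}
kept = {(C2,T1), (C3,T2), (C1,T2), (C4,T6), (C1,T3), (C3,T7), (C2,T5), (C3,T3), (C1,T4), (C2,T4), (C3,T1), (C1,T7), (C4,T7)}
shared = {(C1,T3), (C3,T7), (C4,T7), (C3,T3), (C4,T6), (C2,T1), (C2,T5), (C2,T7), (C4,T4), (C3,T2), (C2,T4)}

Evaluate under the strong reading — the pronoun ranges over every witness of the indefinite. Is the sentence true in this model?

True

"it" takes "a toy" as antecedent — a donkey pronoun bound across the clause boundary.
Strong reading: for every (c,t) with unwrapped(c,t), kept(c,t) ∧ shared(c,t).
Restrictor pairs: (C1,T3) ✓  (C2,T1) ✓  (C2,T4) ✓  (C3,T2) ✓  (C3,T7) ✓  (C4,T6) ✓
Every restrictor pair satisfies the scope.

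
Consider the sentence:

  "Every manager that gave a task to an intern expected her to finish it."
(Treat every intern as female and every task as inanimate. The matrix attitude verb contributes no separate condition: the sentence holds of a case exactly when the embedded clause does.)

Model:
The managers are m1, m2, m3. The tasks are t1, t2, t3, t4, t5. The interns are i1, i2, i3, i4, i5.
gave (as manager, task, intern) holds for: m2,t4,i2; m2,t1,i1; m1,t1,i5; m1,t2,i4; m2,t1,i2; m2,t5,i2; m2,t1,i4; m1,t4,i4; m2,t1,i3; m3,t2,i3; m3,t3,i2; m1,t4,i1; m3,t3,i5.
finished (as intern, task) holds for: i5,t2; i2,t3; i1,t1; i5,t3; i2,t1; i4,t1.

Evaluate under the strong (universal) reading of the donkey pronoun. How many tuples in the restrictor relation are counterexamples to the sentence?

8

"her" takes "an intern" as antecedent and "it" takes "a task"; both are donkey pronouns co-varying with the restrictor.
Strong reading: for every (m,t,i) with gave(m,t,i), finished(i,t).
Restrictor triples: (m1,t1,i5)→finished(i5,t1) ✗  (m1,t2,i4)→finished(i4,t2) ✗  (m1,t4,i1)→finished(i1,t4) ✗  (m1,t4,i4)→finished(i4,t4) ✗  (m2,t1,i1)→finished(i1,t1) ✓  (m2,t1,i2)→finished(i2,t1) ✓  (m2,t1,i3)→finished(i3,t1) ✗  (m2,t1,i4)→finished(i4,t1) ✓  (m2,t4,i2)→finished(i2,t4) ✗  (m2,t5,i2)→finished(i2,t5) ✗  (m3,t2,i3)→finished(i3,t2) ✗  (m3,t3,i2)→finished(i2,t3) ✓  (m3,t3,i5)→finished(i5,t3) ✓
Counterexamples (restrictor triples failing the scope): 8.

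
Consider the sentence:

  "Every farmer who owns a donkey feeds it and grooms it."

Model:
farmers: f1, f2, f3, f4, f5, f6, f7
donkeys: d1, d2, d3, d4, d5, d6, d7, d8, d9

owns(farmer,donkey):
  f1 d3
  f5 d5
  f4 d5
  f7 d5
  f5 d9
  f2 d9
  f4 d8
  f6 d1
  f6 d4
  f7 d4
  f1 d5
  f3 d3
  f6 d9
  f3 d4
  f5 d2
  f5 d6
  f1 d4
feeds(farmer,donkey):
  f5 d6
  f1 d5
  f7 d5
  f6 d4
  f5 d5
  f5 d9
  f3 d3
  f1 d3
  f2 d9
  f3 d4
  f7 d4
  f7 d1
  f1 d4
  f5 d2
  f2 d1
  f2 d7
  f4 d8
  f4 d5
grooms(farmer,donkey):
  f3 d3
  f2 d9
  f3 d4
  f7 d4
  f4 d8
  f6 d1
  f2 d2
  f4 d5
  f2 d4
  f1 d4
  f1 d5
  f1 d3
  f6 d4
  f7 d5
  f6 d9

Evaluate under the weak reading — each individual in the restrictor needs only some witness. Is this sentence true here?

"it" takes "a donkey" as antecedent — a donkey pronoun bound across the clause boundary.
Weak reading: every farmer f with some owns-donkey has at least one owns-donkey d such that feeds(f,d) ∧ grooms(f,d).
Per farmer: f1:✓  f2:✓  f3:✓  f4:✓  f5:✗  f6:✓  f7:✓
f5 has no witness among its owns-donkeys.

False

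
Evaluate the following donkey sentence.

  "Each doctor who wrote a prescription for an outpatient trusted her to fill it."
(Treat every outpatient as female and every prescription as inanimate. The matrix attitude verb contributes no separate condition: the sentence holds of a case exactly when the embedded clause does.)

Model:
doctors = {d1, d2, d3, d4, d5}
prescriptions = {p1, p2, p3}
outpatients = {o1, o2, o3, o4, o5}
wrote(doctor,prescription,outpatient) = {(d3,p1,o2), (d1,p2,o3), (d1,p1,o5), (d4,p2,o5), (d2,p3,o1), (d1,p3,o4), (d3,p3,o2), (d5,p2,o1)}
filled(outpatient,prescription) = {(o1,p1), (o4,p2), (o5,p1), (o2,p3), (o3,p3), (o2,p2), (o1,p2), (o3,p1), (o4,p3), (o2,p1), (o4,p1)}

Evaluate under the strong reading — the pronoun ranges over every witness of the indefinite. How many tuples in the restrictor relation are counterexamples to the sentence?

"her" takes "an outpatient" as antecedent and "it" takes "a prescription"; both are donkey pronouns co-varying with the restrictor.
Strong reading: for every (d,p,o) with wrote(d,p,o), filled(o,p).
Restrictor triples: (d1,p1,o5)→filled(o5,p1) ✓  (d1,p2,o3)→filled(o3,p2) ✗  (d1,p3,o4)→filled(o4,p3) ✓  (d2,p3,o1)→filled(o1,p3) ✗  (d3,p1,o2)→filled(o2,p1) ✓  (d3,p3,o2)→filled(o2,p3) ✓  (d4,p2,o5)→filled(o5,p2) ✗  (d5,p2,o1)→filled(o1,p2) ✓
Counterexamples (restrictor triples failing the scope): 3.

3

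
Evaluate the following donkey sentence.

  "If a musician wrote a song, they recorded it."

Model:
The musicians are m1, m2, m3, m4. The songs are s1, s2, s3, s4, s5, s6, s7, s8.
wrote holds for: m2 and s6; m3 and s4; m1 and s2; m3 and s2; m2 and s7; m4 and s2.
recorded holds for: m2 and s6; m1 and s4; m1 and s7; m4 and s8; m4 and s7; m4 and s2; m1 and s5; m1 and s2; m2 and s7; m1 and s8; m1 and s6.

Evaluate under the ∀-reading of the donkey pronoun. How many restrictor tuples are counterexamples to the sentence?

2

"it" takes "a song" as antecedent — a donkey pronoun bound across the clause boundary.
Strong reading: for every (m,s) with wrote(m,s), recorded(m,s).
Restrictor pairs: (m1,s2) ✓  (m2,s6) ✓  (m2,s7) ✓  (m3,s2) ✗  (m3,s4) ✗  (m4,s2) ✓
Counterexamples (restrictor pairs failing the scope): 2.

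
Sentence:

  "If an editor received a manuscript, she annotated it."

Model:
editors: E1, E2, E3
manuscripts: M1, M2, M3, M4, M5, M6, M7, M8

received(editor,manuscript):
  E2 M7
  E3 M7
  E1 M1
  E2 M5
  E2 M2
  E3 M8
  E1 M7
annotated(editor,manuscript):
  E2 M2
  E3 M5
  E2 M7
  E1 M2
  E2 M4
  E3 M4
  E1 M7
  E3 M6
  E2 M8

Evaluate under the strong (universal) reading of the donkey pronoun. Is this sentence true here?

False

"it" takes "a manuscript" as antecedent — a donkey pronoun bound across the clause boundary.
Strong reading: for every (e,m) with received(e,m), annotated(e,m).
Restrictor pairs: (E1,M1) ✗  (E1,M7) ✓  (E2,M2) ✓  (E2,M5) ✗  (E2,M7) ✓  (E3,M7) ✗  (E3,M8) ✗
Counterexample: (E1,M1) is in received but fails the scope.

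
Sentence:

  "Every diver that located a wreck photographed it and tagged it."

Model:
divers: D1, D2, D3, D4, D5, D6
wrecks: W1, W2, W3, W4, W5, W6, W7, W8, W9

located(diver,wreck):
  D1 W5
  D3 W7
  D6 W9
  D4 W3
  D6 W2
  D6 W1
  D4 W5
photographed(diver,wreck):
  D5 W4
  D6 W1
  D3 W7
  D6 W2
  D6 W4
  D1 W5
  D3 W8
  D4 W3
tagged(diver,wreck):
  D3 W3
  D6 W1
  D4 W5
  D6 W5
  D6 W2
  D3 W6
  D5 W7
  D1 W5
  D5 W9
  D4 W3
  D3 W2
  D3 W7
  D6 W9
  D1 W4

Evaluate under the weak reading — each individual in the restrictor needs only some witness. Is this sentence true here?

"it" takes "a wreck" as antecedent — a donkey pronoun bound across the clause boundary.
Weak reading: every diver d with some located-wreck has at least one located-wreck w such that photographed(d,w) ∧ tagged(d,w).
Per diver: D1:✓  D3:✓  D4:✓  D6:✓
Every diver in the restrictor has a witness.

True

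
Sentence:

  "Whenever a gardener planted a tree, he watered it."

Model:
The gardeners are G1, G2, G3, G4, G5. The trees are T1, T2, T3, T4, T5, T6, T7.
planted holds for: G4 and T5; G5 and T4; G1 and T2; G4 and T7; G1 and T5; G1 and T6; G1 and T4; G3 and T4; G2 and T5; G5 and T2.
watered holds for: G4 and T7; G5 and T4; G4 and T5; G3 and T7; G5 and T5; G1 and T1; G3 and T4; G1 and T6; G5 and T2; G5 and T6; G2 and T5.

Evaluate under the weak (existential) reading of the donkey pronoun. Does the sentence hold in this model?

"it" takes "a tree" as antecedent — a donkey pronoun bound across the clause boundary.
Weak reading: every gardener g with some planted-tree has at least one planted-tree t such that watered(g,t).
Per gardener: G1:✓  G2:✓  G3:✓  G4:✓  G5:✓
Every gardener in the restrictor has a witness.

True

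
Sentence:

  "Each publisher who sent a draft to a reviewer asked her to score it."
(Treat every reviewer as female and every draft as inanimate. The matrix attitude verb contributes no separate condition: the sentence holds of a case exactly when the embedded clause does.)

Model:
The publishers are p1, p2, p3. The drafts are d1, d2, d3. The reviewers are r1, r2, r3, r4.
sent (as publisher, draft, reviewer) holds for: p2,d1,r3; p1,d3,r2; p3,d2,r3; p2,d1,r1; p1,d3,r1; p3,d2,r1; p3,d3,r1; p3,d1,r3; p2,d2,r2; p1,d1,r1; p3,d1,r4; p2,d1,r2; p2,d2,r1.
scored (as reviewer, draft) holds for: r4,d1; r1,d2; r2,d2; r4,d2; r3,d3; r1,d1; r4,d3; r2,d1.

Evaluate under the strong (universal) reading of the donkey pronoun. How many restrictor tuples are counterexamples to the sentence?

"her" takes "a reviewer" as antecedent and "it" takes "a draft"; both are donkey pronouns co-varying with the restrictor.
Strong reading: for every (p,d,r) with sent(p,d,r), scored(r,d).
Restrictor triples: (p1,d1,r1)→scored(r1,d1) ✓  (p1,d3,r1)→scored(r1,d3) ✗  (p1,d3,r2)→scored(r2,d3) ✗  (p2,d1,r1)→scored(r1,d1) ✓  (p2,d1,r2)→scored(r2,d1) ✓  (p2,d1,r3)→scored(r3,d1) ✗  (p2,d2,r1)→scored(r1,d2) ✓  (p2,d2,r2)→scored(r2,d2) ✓  (p3,d1,r3)→scored(r3,d1) ✗  (p3,d1,r4)→scored(r4,d1) ✓  (p3,d2,r1)→scored(r1,d2) ✓  (p3,d2,r3)→scored(r3,d2) ✗  (p3,d3,r1)→scored(r1,d3) ✗
Counterexamples (restrictor triples failing the scope): 6.

6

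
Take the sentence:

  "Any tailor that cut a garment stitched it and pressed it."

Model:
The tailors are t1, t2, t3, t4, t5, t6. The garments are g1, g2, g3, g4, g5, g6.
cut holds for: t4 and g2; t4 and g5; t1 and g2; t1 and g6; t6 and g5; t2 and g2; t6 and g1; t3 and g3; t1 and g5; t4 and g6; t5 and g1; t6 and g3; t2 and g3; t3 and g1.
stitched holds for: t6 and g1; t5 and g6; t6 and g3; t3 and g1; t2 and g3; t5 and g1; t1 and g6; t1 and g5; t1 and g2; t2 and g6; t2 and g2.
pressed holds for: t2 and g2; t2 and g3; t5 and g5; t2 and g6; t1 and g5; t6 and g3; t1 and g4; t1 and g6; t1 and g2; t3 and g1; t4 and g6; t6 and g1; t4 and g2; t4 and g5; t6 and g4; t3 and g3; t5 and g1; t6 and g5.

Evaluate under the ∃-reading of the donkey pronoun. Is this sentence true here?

"it" takes "a garment" as antecedent — a donkey pronoun bound across the clause boundary.
Weak reading: every tailor t with some cut-garment has at least one cut-garment g such that stitched(t,g) ∧ pressed(t,g).
Per tailor: t1:✓  t2:✓  t3:✓  t4:✗  t5:✓  t6:✓
t4 has no witness among its cut-garments.

False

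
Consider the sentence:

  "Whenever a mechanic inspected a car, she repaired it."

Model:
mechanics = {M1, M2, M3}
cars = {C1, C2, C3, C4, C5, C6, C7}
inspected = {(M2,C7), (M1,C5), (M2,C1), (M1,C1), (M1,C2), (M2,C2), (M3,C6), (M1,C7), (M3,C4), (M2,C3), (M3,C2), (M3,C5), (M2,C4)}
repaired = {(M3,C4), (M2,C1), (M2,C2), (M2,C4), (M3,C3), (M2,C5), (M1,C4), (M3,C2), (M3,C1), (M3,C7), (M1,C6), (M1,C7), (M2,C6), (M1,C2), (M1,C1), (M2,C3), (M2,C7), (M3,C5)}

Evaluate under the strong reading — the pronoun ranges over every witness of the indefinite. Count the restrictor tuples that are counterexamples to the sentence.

2

"it" takes "a car" as antecedent — a donkey pronoun bound across the clause boundary.
Strong reading: for every (m,c) with inspected(m,c), repaired(m,c).
Restrictor pairs: (M1,C1) ✓  (M1,C2) ✓  (M1,C5) ✗  (M1,C7) ✓  (M2,C1) ✓  (M2,C2) ✓  (M2,C3) ✓  (M2,C4) ✓  (M2,C7) ✓  (M3,C2) ✓  (M3,C4) ✓  (M3,C5) ✓  (M3,C6) ✗
Counterexamples (restrictor pairs failing the scope): 2.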